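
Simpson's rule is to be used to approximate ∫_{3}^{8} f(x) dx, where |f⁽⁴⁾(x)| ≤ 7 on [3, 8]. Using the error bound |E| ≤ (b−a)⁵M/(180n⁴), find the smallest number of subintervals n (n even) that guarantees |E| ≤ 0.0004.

Need 21875/(180n⁴) ≤ 0.0004.
n⁴ ≥ 21875/(180·0.0004) = 303819 ⇒ n ≥ 23.4776, so the smallest even n is 24. (n must be even for Simpson's rule.)

24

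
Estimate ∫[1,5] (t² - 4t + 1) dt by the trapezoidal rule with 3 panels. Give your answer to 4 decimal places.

h = (5 − 1)/3 = 1.333333.
Nodes t₀,…,t₃ = 1, 2.333333, 3.666667, 5.
f(t) = t² - 4t + 1: f₀=-2, f₁=-2.888889, f₂=-0.222222, f₃=6.
(h/2)·[f₀ + 2f₁ + 2f₂ + f₃] = 0.666667·(-2.222222) = -1.4815.

-1.4815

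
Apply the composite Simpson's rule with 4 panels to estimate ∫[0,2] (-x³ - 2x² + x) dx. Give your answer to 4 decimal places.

h = (2 − 0)/4 = 0.5.
Nodes x₀,…,x₄ = 0, 0.5, 1, 1.5, 2.
f(x) = -x³ - 2x² + x: f₀=0, f₁=-0.125, f₂=-2, f₃=-6.375, f₄=-14.
(h/3)·[f₀ + 4f₁ + 2f₂ + 4f₃ + f₄] = 0.166667·(-44) = -7.3333.

-7.3333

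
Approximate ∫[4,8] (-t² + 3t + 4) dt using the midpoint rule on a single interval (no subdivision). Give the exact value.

-56

M = (b−a)·f(6) = 4·(-14) = -56.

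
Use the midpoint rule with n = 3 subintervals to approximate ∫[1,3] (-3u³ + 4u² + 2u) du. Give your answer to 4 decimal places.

-16.2963

h = (3 − 1)/3 = 0.666667.
Midpoints m₁,…,m₃ = 1.333333, 2, 2.666667.
f(m₁)=2.666667, f(m₂)=-4, f(m₃)=-23.111111.
h·[f(m₁) + f(m₂) + f(m₃)] = 0.666667·(-24.444444) = -16.2963.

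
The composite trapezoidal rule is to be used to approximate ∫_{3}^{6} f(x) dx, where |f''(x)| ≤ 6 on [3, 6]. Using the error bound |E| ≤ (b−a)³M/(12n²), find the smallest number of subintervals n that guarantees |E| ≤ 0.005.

52

Need 162/(12n²) ≤ 0.005.
n² ≥ 162/(12·0.005) = 2700 ⇒ n ≥ 51.9615, so the smallest n is 52.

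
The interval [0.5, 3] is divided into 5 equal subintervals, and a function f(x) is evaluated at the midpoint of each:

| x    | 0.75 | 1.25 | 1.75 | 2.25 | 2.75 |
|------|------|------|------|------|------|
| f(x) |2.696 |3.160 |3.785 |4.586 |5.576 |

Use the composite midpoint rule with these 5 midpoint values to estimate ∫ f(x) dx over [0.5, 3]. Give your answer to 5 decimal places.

9.90150

h = 0.5, n = 5.
h·[y(m₁) + y(m₂) + y(m₃) + y(m₄) + y(m₅)] = 0.5·(19.803) = 9.90150.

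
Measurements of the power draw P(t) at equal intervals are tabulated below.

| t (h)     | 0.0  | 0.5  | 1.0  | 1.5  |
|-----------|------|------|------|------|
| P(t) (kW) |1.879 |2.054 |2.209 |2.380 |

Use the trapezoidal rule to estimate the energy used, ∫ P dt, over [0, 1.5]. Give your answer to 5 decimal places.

h = 0.5, n = 3.
(h/2)·[y₀ + 2y₁ + 2y₂ + y₃] = 0.25·(12.785) = 3.19625.

3.19625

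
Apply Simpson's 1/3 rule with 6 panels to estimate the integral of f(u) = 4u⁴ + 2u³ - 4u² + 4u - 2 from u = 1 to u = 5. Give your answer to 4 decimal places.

2686.2881

h = (5 − 1)/6 = 0.666667.
Nodes u₀,…,u₆ = 1, 1.666667, 2.333333, 3, 3.666667, 4.333333, 5.
f(u) = 4u⁴ + 2u³ - 4u² + 4u - 2: f₀=4, f₁=33.679012, f₂=129.530864, f₃=352, f₄=780.493827, f₅=1513.382716, f₆=2668.
(h/3)·[f₀ + 4f₁ + 2f₂ + 4f₃ + 2f₄ + 4f₅ + f₆] = 0.222222·(12088.296296) = 2686.2881.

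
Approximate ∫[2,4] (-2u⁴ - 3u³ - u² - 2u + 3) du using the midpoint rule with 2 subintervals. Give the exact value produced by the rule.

h = (4 − 2)/2 = 1.
Midpoints m₁,…,m₂ = 2.5, 3.5.
f(m₁)=-133.25, f(m₂)=-445.
h·[f(m₁) + f(m₂)] = 1·(-578.25) = -578.25.

-578.25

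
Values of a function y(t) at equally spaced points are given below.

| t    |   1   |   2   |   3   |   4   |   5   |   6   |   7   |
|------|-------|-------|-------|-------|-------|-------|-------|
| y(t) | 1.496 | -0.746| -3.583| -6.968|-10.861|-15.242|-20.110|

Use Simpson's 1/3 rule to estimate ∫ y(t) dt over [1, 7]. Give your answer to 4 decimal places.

-46.4420

h = 1, n = 6.
(h/3)·[y₀ + 4y₁ + 2y₂ + 4y₃ + 2y₄ + 4y₅ + y₆] = 0.333333·(-139.326) = -46.4420.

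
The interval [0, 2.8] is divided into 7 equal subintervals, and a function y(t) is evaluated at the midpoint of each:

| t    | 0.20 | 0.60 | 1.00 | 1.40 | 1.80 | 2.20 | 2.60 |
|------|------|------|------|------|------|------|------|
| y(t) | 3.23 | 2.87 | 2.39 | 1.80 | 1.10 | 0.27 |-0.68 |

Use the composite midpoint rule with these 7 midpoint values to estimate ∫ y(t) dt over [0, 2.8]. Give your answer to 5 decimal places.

h = 0.4, n = 7.
h·[y(m₁) + y(m₂) + y(m₃) + y(m₄) + y(m₅) + y(m₆) + y(m₇)] = 0.4·(10.98) = 4.39200.

4.39200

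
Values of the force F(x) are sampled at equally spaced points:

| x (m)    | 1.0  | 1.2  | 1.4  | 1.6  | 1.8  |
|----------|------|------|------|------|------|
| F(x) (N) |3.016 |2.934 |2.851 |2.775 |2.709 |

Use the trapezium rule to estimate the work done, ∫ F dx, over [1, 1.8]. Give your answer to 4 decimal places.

h = 0.2, n = 4.
(h/2)·[y₀ + 2y₁ + 2y₂ + 2y₃ + y₄] = 0.1·(22.845) = 2.2845.

2.2845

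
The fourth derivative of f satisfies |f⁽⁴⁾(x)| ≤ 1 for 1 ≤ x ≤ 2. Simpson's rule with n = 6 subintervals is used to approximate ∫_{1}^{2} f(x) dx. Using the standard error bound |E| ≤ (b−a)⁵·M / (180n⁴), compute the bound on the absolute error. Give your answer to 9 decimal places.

0.000004287

|E| ≤ (1)⁵·1 / (180·6⁴) = 1/233280 = 0.000004287.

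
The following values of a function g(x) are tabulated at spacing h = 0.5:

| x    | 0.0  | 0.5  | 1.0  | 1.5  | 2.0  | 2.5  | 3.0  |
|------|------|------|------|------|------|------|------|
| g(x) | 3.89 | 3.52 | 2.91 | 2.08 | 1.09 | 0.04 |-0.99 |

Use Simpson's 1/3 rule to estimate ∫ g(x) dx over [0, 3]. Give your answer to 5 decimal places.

5.57667

h = 0.5, n = 6.
(h/3)·[y₀ + 4y₁ + 2y₂ + 4y₃ + 2y₄ + 4y₅ + y₆] = 0.166667·(33.46) = 5.57667.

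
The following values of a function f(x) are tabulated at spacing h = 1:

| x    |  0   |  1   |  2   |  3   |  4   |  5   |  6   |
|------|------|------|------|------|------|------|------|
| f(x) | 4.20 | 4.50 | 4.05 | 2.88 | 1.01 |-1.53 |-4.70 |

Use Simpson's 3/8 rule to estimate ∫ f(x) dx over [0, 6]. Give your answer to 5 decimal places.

11.00625

h = 1, n = 6.
(3h/8)·[y₀ + 3y₁ + 3y₂ + 2y₃ + 3y₄ + 3y₅ + y₆] = 0.375·(29.35) = 11.00625.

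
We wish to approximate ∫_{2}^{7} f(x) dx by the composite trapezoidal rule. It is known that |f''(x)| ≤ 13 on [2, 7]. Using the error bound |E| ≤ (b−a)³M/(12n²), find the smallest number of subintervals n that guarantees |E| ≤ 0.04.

Need 1625/(12n²) ≤ 0.04.
n² ≥ 1625/(12·0.04) = 3385.42 ⇒ n ≥ 58.1843, so the smallest n is 59.

59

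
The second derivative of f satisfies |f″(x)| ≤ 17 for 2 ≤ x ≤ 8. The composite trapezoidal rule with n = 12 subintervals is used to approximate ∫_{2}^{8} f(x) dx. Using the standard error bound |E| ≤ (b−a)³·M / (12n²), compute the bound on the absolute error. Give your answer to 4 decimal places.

2.1250

|E| ≤ (6)³·17 / (12·12²) = 3672/1728 = 2.1250.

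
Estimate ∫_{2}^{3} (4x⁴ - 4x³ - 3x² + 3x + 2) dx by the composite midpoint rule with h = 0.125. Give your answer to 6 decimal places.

h = (3 − 2)/8 = 0.125.
Midpoints m₁,…,m₈ = 2.0625, 2.1875, 2.3125, 2.4375, 2.5625, 2.6875, 2.8125, 2.9375.
f(m₁)=32.71392822265625, f(m₂)=43.92779541015625, f(m₃)=57.81842041015625, f(m₄)=74.76080322265625, f(m₅)=95.15338134765625, f(m₆)=119.41802978515625, f(m₇)=148.00006103515625, f(m₈)=181.36822509765625.
h·[f(m₁) + f(m₂) + f(m₃) + f(m₄) + f(m₅) + f(m₆) + f(m₇) + f(m₈)] = 0.125·(753.16064453125) = 94.145081.

94.145081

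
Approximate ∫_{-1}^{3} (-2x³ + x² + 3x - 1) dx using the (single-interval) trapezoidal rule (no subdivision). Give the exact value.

-76

T = (b−a)/2 · [f(-1) + f(3)] = 2·[(-1) + (-37)] = -76.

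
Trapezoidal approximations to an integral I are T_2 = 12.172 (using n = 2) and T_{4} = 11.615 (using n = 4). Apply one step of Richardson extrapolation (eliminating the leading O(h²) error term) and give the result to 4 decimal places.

R = (4·T_{4} − T_2) / 3 = (4·11.615 − 12.172)/3 = (34.288)/3 = 11.4293.

11.4293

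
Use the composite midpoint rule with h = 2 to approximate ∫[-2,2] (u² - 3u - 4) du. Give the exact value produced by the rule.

h = (2 − (-2))/2 = 2.
Midpoints m₁,…,m₂ = -1, 1.
f(m₁)=0, f(m₂)=-6.
h·[f(m₁) + f(m₂)] = 2·(-6) = -12.

-12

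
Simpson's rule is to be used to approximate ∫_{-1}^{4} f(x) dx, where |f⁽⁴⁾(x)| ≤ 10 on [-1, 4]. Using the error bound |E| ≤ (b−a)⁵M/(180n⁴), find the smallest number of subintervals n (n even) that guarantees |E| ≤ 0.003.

Need 31250/(180n⁴) ≤ 0.003.
n⁴ ≥ 31250/(180·0.003) = 57870.4 ⇒ n ≥ 15.5101, so the smallest even n is 16. (n must be even for Simpson's rule.)

16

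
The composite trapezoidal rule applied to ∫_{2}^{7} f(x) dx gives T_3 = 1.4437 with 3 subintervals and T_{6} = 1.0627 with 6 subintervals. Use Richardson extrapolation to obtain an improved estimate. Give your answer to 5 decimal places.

R = (4·T_{6} − T_3) / 3 = (4·1.0627 − 1.4437)/3 = (2.8071)/3 = 0.93570.

0.93570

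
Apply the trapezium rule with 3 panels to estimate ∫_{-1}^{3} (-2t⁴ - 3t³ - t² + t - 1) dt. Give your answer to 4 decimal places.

-211.1276

h = (3 − (-1))/3 = 1.333333.
Nodes t₀,…,t₃ = -1, 0.333333, 1.666667, 3.
f(t) = -2t⁴ - 3t³ - t² + t - 1: f₀=-2, f₁=-0.913580, f₂=-31.432099, f₃=-250.
(h/2)·[f₀ + 2f₁ + 2f₂ + f₃] = 0.666667·(-316.691358) = -211.1276.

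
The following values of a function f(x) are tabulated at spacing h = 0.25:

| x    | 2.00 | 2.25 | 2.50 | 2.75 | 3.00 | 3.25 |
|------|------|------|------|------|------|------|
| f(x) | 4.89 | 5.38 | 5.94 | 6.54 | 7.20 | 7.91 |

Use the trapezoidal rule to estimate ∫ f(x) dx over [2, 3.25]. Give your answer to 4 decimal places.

h = 0.25, n = 5.
(h/2)·[y₀ + 2y₁ + 2y₂ + 2y₃ + 2y₄ + y₅] = 0.125·(62.92) = 7.8650.

7.8650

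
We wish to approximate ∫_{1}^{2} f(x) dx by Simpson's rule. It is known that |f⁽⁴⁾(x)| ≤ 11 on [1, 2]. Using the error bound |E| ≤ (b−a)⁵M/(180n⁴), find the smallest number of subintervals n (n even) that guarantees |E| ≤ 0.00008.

6

Need 11/(180n⁴) ≤ 0.00008.
n⁴ ≥ 11/(180·0.00008) = 763.889 ⇒ n ≥ 5.2572, so the smallest even n is 6. (n must be even for Simpson's rule.)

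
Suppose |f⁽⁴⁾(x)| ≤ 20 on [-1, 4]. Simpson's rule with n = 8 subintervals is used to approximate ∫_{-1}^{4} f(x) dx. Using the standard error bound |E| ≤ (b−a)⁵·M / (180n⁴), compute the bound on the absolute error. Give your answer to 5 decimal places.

|E| ≤ (5)⁵·20 / (180·8⁴) = 62500/737280 = 0.08477.

0.08477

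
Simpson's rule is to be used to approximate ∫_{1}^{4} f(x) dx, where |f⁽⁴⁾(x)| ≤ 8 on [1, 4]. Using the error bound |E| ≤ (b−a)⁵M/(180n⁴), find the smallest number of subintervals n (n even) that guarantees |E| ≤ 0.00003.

26

Need 1944/(180n⁴) ≤ 0.00003.
n⁴ ≥ 1944/(180·0.00003) = 360000 ⇒ n ≥ 24.4949, so the smallest even n is 26. (n must be even for Simpson's rule.)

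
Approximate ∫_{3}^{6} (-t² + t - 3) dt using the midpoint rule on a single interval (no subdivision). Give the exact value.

M = (b−a)·f(4.5) = 3·(-18.75) = -56.25.

-56.25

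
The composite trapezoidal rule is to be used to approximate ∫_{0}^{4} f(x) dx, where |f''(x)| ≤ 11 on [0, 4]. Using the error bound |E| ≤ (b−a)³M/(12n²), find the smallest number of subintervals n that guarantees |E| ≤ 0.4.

Need 704/(12n²) ≤ 0.4.
n² ≥ 704/(12·0.4) = 146.667 ⇒ n ≥ 12.1106, so the smallest n is 13.

13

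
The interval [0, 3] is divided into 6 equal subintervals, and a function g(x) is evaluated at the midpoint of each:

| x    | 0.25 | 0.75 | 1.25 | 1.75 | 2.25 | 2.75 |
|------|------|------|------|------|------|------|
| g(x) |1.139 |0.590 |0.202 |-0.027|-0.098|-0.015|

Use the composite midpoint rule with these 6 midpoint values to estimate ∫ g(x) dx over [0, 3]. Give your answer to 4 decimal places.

h = 0.5, n = 6.
h·[y(m₁) + y(m₂) + y(m₃) + y(m₄) + y(m₅) + y(m₆)] = 0.5·(1.791) = 0.8955.

0.8955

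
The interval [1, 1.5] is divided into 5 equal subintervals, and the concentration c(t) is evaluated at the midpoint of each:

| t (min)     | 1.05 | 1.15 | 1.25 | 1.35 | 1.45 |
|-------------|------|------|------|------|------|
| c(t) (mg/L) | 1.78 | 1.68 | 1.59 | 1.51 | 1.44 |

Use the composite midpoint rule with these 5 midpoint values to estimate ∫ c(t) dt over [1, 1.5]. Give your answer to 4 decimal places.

h = 0.1, n = 5.
h·[y(m₁) + y(m₂) + y(m₃) + y(m₄) + y(m₅)] = 0.1·(8.00) = 0.8000.

0.8000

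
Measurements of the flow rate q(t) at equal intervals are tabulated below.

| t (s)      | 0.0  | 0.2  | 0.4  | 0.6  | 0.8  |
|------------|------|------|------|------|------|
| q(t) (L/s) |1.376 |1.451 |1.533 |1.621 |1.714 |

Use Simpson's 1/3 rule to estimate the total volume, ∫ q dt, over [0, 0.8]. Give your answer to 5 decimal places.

1.22960

h = 0.2, n = 4.
(h/3)·[y₀ + 4y₁ + 2y₂ + 4y₃ + y₄] = 0.066667·(18.444) = 1.22960.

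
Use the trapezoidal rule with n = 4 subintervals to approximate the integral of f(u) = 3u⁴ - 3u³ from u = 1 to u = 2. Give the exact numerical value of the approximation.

7.646484375

h = (2 − 1)/4 = 0.25.
Nodes u₀,…,u₄ = 1, 1.25, 1.5, 1.75, 2.
f(u) = 3u⁴ - 3u³: f₀=0, f₁=1.46484375, f₂=5.0625, f₃=12.05859375, f₄=24.
(h/2)·[f₀ + 2f₁ + 2f₂ + 2f₃ + f₄] = 0.125·(61.171875) = 7.646484375.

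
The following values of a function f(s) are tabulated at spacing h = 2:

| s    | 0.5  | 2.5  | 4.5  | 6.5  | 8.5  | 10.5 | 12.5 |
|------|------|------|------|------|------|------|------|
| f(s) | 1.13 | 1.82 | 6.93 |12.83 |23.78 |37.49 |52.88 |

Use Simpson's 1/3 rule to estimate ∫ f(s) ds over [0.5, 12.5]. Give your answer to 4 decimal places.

215.9933

h = 2, n = 6.
(h/3)·[y₀ + 4y₁ + 2y₂ + 4y₃ + 2y₄ + 4y₅ + y₆] = 0.666667·(323.99) = 215.9933.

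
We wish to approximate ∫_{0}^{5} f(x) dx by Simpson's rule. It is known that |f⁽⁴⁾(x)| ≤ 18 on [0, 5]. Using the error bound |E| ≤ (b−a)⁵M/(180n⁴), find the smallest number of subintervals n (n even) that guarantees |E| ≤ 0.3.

Need 56250/(180n⁴) ≤ 0.3.
n⁴ ≥ 56250/(180·0.3) = 1041.67 ⇒ n ≥ 5.6811, so the smallest even n is 6. (n must be even for Simpson's rule.)

6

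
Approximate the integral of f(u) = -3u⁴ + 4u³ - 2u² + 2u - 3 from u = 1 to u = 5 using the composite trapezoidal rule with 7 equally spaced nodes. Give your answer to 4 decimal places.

-1366.0247

h = (5 − 1)/6 = 0.666667.
Nodes u₀,…,u₆ = 1, 1.666667, 2.333333, 3, 3.666667, 4.333333, 5.
f(u) = -3u⁴ + 4u³ - 2u² + 2u - 3: f₀=-2, f₁=-9.851852, f₂=-47.333333, f₃=-150, f₄=-367.629630, f₅=-764.222222, f₆=-1418.
(h/2)·[f₀ + 2f₁ + 2f₂ + 2f₃ + 2f₄ + 2f₅ + f₆] = 0.333333·(-4098.074074) = -1366.0247.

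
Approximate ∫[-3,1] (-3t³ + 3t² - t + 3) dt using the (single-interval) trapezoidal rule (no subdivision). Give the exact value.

T = (b−a)/2 · [f(-3) + f(1)] = 2·[114 + 2] = 232.

232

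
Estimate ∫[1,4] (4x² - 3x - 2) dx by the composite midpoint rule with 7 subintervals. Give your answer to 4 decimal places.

h = (4 − 1)/7 = 0.428571.
Midpoints m₁,…,m₇ = 1.214286, 1.642857, 2.071429, 2.5, 2.928571, 3.357143, 3.785714.
f(m₁)=0.255102, f(m₂)=3.867347, f(m₃)=8.948980, f(m₄)=15.5, f(m₅)=23.520408, f(m₆)=33.010204, f(m₇)=43.969388.
h·[f(m₁) + f(m₂) + f(m₃) + f(m₄) + f(m₅) + f(m₆) + f(m₇)] = 0.428571·(129.071429) = 55.3163.

55.3163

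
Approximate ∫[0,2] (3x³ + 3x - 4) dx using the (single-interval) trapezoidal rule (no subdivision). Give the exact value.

22

T = (b−a)/2 · [f(0) + f(2)] = 1·[(-4) + 26] = 22.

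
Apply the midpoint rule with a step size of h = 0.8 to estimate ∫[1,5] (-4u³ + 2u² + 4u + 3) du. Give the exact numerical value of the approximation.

-474.08

h = (5 − 1)/5 = 0.8.
Midpoints m₁,…,m₅ = 1.4, 2.2, 3, 3.8, 4.6.
f(m₁)=1.544, f(m₂)=-21.112, f(m₃)=-75, f(m₄)=-172.408, f(m₅)=-325.624.
h·[f(m₁) + f(m₂) + f(m₃) + f(m₄) + f(m₅)] = 0.8·(-592.6) = -474.08.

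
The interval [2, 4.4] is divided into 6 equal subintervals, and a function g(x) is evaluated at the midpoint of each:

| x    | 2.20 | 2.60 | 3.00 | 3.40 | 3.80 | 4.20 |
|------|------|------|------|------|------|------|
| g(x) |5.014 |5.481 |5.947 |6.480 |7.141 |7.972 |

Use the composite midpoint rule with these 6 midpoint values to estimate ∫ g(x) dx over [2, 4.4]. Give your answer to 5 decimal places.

15.21400

h = 0.4, n = 6.
h·[y(m₁) + y(m₂) + y(m₃) + y(m₄) + y(m₅) + y(m₆)] = 0.4·(38.035) = 15.21400.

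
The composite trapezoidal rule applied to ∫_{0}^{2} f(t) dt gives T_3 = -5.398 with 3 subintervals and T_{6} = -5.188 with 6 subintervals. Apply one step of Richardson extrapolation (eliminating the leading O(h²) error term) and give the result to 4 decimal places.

-5.1180

R = (4·T_{6} − T_3) / 3 = (4·(-5.188) − (-5.398))/3 = (-15.354)/3 = -5.1180.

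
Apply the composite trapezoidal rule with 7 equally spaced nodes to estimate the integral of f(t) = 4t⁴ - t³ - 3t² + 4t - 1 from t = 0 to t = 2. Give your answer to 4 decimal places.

20.5597

h = (2 − 0)/6 = 0.333333.
Nodes t₀,…,t₆ = 0, 0.333333, 0.666667, 1, 1.333333, 1.666667, 2.
f(t) = 4t⁴ - t³ - 3t² + 4t - 1: f₀=-1, f₁=0.012346, f₂=0.827160, f₃=3, f₄=9.271605, f₅=23.567901, f₆=51.
(h/2)·[f₀ + 2f₁ + 2f₂ + 2f₃ + 2f₄ + 2f₅ + f₆] = 0.166667·(123.358025) = 20.5597.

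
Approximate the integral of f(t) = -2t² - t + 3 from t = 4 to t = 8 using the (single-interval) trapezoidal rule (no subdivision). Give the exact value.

T = (b−a)/2 · [f(4) + f(8)] = 2·[(-33) + (-133)] = -332.

-332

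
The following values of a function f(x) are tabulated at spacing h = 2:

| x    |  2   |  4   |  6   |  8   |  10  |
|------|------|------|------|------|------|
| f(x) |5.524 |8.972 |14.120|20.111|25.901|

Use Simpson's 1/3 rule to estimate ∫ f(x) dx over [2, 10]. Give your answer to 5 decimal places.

h = 2, n = 4.
(h/3)·[y₀ + 4y₁ + 2y₂ + 4y₃ + y₄] = 0.666667·(175.997) = 117.33133.

117.33133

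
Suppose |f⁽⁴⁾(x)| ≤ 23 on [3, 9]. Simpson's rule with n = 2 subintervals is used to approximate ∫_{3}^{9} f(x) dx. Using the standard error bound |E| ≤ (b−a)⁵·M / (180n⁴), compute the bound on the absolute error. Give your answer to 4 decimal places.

|E| ≤ (6)⁵·23 / (180·2⁴) = 178848/2880 = 62.1000.

62.1000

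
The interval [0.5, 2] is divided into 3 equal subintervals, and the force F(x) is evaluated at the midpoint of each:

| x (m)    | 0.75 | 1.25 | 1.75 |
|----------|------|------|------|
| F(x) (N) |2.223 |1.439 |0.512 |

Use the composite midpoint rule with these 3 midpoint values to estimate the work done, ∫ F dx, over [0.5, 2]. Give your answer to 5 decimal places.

h = 0.5, n = 3.
h·[y(m₁) + y(m₂) + y(m₃)] = 0.5·(4.174) = 2.08700.

2.08700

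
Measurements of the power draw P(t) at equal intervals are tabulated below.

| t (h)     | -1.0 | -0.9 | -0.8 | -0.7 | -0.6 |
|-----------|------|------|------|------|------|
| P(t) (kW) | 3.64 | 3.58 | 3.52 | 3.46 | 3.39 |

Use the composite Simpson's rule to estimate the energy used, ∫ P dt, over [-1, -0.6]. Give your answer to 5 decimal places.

1.40767

h = 0.1, n = 4.
(h/3)·[y₀ + 4y₁ + 2y₂ + 4y₃ + y₄] = 0.033333·(42.23) = 1.40767.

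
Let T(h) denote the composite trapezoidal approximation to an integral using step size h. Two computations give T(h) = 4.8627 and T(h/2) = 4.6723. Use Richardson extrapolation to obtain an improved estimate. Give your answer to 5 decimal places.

4.60883

R = (4·T(h/2) − T(h)) / 3 = (4·4.6723 − 4.8627)/3 = (13.8265)/3 = 4.60883.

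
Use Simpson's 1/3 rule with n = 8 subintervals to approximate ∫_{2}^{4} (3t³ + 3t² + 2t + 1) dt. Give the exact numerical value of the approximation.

h = (4 − 2)/8 = 0.25.
Nodes t₀,…,t₈ = 2, 2.25, 2.5, 2.75, 3, 3.25, 3.5, 3.75, 4.
f(t) = 3t³ + 3t² + 2t + 1: f₀=41, f₁=54.859375, f₂=71.625, f₃=91.578125, f₄=115, f₅=142.171875, f₆=173.375, f₇=208.890625, f₈=249.
(h/3)·[f₀ + 4f₁ + 2f₂ + 4f₃ + 2f₄ + 4f₅ + 2f₆ + 4f₇ + f₈] = 0.083333·(3000) = 250.

250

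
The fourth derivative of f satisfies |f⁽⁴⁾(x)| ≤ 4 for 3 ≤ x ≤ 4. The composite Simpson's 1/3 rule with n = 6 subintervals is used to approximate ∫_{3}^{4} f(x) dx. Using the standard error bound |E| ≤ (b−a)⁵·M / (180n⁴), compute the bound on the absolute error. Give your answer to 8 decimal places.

|E| ≤ (1)⁵·4 / (180·6⁴) = 4/233280 = 0.00001715.

0.00001715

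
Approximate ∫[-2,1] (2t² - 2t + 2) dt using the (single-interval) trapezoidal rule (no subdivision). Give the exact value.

T = (b−a)/2 · [f(-2) + f(1)] = 1.5·[14 + 2] = 24.

24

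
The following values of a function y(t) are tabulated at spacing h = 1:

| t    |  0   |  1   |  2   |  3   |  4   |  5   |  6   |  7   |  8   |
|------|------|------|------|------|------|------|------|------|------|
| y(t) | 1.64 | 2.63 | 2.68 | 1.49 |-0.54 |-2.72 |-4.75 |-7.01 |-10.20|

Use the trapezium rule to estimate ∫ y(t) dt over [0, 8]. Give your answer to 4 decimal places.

-12.5000

h = 1, n = 8.
(h/2)·[y₀ + 2y₁ + 2y₂ + 2y₃ + 2y₄ + 2y₅ + 2y₆ + 2y₇ + y₈] = 0.5·(-25.00) = -12.5000.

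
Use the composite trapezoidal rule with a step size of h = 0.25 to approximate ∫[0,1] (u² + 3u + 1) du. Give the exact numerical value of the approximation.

h = (1 − 0)/4 = 0.25.
Nodes u₀,…,u₄ = 0, 0.25, 0.5, 0.75, 1.
f(u) = u² + 3u + 1: f₀=1, f₁=1.8125, f₂=2.75, f₃=3.8125, f₄=5.
(h/2)·[f₀ + 2f₁ + 2f₂ + 2f₃ + f₄] = 0.125·(22.75) = 2.84375.

2.84375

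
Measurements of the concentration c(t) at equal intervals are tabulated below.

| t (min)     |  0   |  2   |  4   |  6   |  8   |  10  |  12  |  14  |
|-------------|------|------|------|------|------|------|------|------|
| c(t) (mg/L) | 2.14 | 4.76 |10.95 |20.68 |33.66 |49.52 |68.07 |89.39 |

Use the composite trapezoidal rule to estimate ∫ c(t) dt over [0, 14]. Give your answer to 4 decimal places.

466.8100

h = 2, n = 7.
(h/2)·[y₀ + 2y₁ + 2y₂ + 2y₃ + 2y₄ + 2y₅ + 2y₆ + y₇] = 1·(466.81) = 466.8100.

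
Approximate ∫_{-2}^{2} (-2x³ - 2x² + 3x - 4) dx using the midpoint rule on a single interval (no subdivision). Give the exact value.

-16

M = (b−a)·f(0) = 4·(-4) = -16.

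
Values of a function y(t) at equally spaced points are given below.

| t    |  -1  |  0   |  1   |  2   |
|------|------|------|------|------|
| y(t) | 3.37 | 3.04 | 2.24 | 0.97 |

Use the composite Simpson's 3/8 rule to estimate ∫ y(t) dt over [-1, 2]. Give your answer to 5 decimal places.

h = 1, n = 3.
(3h/8)·[y₀ + 3y₁ + 3y₂ + y₃] = 0.375·(20.18) = 7.56750.

7.56750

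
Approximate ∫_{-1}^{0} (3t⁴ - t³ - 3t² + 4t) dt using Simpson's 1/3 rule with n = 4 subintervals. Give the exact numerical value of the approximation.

-2.1484375

h = (0 − (-1))/4 = 0.25.
Nodes t₀,…,t₄ = -1, -0.75, -0.5, -0.25, 0.
f(t) = 3t⁴ - t³ - 3t² + 4t: f₀=-3, f₁=-3.31640625, f₂=-2.4375, f₃=-1.16015625, f₄=0.
(h/3)·[f₀ + 4f₁ + 2f₂ + 4f₃ + f₄] = 0.083333·(-25.78125) = -2.1484375.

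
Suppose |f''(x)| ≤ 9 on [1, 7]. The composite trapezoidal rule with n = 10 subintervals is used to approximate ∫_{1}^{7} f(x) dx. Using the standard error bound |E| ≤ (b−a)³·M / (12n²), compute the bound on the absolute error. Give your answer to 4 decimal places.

|E| ≤ (6)³·9 / (12·10²) = 1944/1200 = 1.6200.

1.6200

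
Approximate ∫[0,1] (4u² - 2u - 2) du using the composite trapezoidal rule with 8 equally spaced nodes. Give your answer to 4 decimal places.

-1.6531

h = (1 − 0)/7 = 0.142857.
Nodes u₀,…,u₇ = 0, 0.142857, 0.285714, 0.428571, 0.571429, 0.714286, 0.857143, 1.
f(u) = 4u² - 2u - 2: f₀=-2, f₁=-2.204082, f₂=-2.244898, f₃=-2.122449, f₄=-1.836735, f₅=-1.387755, f₆=-0.775510, f₇=0.
(h/2)·[f₀ + 2f₁ + 2f₂ + 2f₃ + 2f₄ + 2f₅ + 2f₆ + f₇] = 0.071429·(-23.142857) = -1.6531.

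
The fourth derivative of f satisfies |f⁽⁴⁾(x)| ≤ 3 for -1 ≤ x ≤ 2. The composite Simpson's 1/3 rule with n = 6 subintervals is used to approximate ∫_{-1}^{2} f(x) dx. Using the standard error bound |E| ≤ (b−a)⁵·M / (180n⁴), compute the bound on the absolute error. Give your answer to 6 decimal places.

0.003125

|E| ≤ (3)⁵·3 / (180·6⁴) = 729/233280 = 0.003125.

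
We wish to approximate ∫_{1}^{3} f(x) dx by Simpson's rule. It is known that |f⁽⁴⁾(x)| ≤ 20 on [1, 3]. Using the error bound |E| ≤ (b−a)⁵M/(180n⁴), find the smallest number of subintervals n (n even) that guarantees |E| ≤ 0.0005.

Need 640/(180n⁴) ≤ 0.0005.
n⁴ ≥ 640/(180·0.0005) = 7111.11 ⇒ n ≥ 9.1830, so the smallest even n is 10. (n must be even for Simpson's rule.)

10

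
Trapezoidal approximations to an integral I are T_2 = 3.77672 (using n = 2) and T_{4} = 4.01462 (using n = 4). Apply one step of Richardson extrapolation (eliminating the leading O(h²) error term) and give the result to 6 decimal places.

4.093920

R = (4·T_{4} − T_2) / 3 = (4·4.01462 − 3.77672)/3 = (12.28176)/3 = 4.093920.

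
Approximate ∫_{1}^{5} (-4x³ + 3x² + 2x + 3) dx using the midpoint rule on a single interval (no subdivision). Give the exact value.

M = (b−a)·f(3) = 4·(-72) = -288.

-288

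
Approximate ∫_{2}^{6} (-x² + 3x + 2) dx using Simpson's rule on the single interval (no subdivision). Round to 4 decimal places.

S = (b−a)/6 · [f(2) + 4f(4) + f(6)] = 0.666667·[4 + 4·(-2) + (-16)] = -13.3333.

-13.3333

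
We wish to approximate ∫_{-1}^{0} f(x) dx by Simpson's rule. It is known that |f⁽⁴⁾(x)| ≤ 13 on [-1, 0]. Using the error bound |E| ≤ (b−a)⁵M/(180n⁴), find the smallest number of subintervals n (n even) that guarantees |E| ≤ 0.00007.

6

Need 13/(180n⁴) ≤ 0.00007.
n⁴ ≥ 13/(180·0.00007) = 1031.75 ⇒ n ≥ 5.6675, so the smallest even n is 6. (n must be even for Simpson's rule.)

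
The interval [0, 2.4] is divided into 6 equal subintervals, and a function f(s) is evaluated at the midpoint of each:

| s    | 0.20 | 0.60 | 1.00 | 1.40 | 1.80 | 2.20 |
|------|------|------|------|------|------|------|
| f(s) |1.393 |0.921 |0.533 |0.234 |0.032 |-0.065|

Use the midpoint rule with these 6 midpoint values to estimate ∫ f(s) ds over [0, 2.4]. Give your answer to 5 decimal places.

h = 0.4, n = 6.
h·[y(m₁) + y(m₂) + y(m₃) + y(m₄) + y(m₅) + y(m₆)] = 0.4·(3.048) = 1.21920.

1.21920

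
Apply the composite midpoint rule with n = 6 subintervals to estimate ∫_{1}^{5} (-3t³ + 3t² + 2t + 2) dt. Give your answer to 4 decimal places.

-308.4444

h = (5 − 1)/6 = 0.666667.
Midpoints m₁,…,m₆ = 1.333333, 2, 2.666667, 3.333333, 4, 4.666667.
f(m₁)=2.888889, f(m₂)=-6, f(m₃)=-28.222222, f(m₄)=-69.111111, f(m₅)=-134, f(m₆)=-228.222222.
h·[f(m₁) + f(m₂) + f(m₃) + f(m₄) + f(m₅) + f(m₆)] = 0.666667·(-462.666667) = -308.4444.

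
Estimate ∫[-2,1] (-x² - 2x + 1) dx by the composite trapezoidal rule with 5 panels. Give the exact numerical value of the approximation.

2.82

h = (1 − (-2))/5 = 0.6.
Nodes x₀,…,x₅ = -2, -1.4, -0.8, -0.2, 0.4, 1.
f(x) = -x² - 2x + 1: f₀=1, f₁=1.84, f₂=1.96, f₃=1.36, f₄=0.04, f₅=-2.
(h/2)·[f₀ + 2f₁ + 2f₂ + 2f₃ + 2f₄ + f₅] = 0.3·(9.4) = 2.82.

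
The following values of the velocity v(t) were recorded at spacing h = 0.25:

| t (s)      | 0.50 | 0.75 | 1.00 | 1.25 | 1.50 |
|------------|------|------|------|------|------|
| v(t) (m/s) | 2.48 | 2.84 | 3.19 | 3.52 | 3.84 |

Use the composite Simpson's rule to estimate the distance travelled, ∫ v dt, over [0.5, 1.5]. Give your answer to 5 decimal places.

h = 0.25, n = 4.
(h/3)·[y₀ + 4y₁ + 2y₂ + 4y₃ + y₄] = 0.083333·(38.14) = 3.17833.

3.17833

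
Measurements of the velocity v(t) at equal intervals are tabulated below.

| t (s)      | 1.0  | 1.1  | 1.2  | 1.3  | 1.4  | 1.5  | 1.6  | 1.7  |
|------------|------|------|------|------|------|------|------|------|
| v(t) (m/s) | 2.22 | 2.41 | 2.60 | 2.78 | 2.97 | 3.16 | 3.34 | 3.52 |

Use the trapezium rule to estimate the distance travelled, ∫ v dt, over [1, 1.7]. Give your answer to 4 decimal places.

h = 0.1, n = 7.
(h/2)·[y₀ + 2y₁ + 2y₂ + 2y₃ + 2y₄ + 2y₅ + 2y₆ + y₇] = 0.05·(40.26) = 2.0130.

2.0130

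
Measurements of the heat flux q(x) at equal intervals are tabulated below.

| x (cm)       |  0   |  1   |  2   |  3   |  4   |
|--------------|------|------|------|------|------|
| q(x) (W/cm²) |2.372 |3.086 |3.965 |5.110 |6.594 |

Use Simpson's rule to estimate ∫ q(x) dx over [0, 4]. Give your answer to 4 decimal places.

16.5600

h = 1, n = 4.
(h/3)·[y₀ + 4y₁ + 2y₂ + 4y₃ + y₄] = 0.333333·(49.680) = 16.5600.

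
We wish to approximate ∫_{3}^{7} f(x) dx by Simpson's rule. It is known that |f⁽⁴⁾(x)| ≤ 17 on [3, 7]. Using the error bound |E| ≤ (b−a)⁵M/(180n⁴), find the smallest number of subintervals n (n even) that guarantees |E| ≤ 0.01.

10

Need 17408/(180n⁴) ≤ 0.01.
n⁴ ≥ 17408/(180·0.01) = 9671.11 ⇒ n ≥ 9.9167, so the smallest even n is 10. (n must be even for Simpson's rule.)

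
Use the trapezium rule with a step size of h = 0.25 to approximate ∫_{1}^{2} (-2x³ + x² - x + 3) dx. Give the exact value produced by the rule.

-3.75

h = (2 − 1)/4 = 0.25.
Nodes x₀,…,x₄ = 1, 1.25, 1.5, 1.75, 2.
f(x) = -2x³ + x² - x + 3: f₀=1, f₁=-0.59375, f₂=-3, f₃=-6.40625, f₄=-11.
(h/2)·[f₀ + 2f₁ + 2f₂ + 2f₃ + f₄] = 0.125·(-30) = -3.75.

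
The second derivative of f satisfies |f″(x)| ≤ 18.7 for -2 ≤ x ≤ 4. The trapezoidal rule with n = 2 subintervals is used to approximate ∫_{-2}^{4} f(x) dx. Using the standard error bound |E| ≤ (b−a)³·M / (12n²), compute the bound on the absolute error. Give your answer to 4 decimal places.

84.1500

|E| ≤ (6)³·18.7 / (12·2²) = 4039.2/48 = 84.1500.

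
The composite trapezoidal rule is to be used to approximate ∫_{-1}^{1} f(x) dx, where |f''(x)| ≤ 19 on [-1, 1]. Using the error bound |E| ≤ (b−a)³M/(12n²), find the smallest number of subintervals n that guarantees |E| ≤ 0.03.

Need 152/(12n²) ≤ 0.03.
n² ≥ 152/(12·0.03) = 422.222 ⇒ n ≥ 20.5480, so the smallest n is 21.

21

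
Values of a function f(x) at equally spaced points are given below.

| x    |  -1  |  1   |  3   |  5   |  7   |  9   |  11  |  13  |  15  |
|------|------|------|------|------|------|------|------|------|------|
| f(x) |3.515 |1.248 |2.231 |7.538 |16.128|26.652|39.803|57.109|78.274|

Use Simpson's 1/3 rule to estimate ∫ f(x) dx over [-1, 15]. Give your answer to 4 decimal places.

378.8673

h = 2, n = 8.
(h/3)·[y₀ + 4y₁ + 2y₂ + 4y₃ + 2y₄ + 4y₅ + 2y₆ + 4y₇ + y₈] = 0.666667·(568.301) = 378.8673.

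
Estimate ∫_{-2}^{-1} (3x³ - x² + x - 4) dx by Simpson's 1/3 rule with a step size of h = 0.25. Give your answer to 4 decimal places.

-19.0833

h = (-1 − (-2))/4 = 0.25.
Nodes x₀,…,x₄ = -2, -1.75, -1.5, -1.25, -1.
f(x) = 3x³ - x² + x - 4: f₀=-34, f₁=-24.890625, f₂=-17.875, f₃=-12.671875, f₄=-9.
(h/3)·[f₀ + 4f₁ + 2f₂ + 4f₃ + f₄] = 0.083333·(-229) = -19.0833.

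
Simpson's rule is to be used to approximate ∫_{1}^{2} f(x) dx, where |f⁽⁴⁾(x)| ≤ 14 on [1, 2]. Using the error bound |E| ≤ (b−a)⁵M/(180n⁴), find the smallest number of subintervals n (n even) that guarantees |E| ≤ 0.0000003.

Need 14/(180n⁴) ≤ 0.0000003.
n⁴ ≥ 14/(180·0.0000003) = 259259 ⇒ n ≥ 22.5649, so the smallest even n is 24. (n must be even for Simpson's rule.)

24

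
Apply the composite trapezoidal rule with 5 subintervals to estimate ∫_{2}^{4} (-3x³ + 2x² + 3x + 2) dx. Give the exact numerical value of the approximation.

-122

h = (4 − 2)/5 = 0.4.
Nodes x₀,…,x₅ = 2, 2.4, 2.8, 3.2, 3.6, 4.
f(x) = -3x³ + 2x² + 3x + 2: f₀=-8, f₁=-20.752, f₂=-39.776, f₃=-66.224, f₄=-101.248, f₅=-146.
(h/2)·[f₀ + 2f₁ + 2f₂ + 2f₃ + 2f₄ + f₅] = 0.2·(-610) = -122.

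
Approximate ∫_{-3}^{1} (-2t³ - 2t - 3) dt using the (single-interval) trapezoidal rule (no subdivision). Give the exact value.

100

T = (b−a)/2 · [f(-3) + f(1)] = 2·[57 + (-7)] = 100.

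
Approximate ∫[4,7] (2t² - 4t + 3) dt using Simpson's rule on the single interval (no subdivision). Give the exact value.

129

S = (b−a)/6 · [f(4) + 4f(5.5) + f(7)] = 0.5·[19 + 4·41.5 + 73] = 129.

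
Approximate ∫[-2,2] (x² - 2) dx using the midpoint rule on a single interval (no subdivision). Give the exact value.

-8

M = (b−a)·f(0) = 4·(-2) = -8.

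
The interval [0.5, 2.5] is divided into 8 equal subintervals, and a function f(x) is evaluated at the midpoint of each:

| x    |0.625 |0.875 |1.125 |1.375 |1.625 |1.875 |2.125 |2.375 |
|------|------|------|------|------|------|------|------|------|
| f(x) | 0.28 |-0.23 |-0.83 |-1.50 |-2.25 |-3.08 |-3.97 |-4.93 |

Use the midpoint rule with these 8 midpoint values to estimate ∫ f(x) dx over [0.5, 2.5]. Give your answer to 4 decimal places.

-4.1275

h = 0.25, n = 8.
h·[y(m₁) + y(m₂) + y(m₃) + y(m₄) + y(m₅) + y(m₆) + y(m₇) + y(m₈)] = 0.25·(-16.51) = -4.1275.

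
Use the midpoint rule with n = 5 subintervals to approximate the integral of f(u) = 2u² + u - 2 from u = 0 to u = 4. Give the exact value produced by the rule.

h = (4 − 0)/5 = 0.8.
Midpoints m₁,…,m₅ = 0.4, 1.2, 2, 2.8, 3.6.
f(m₁)=-1.28, f(m₂)=2.08, f(m₃)=8, f(m₄)=16.48, f(m₅)=27.52.
h·[f(m₁) + f(m₂) + f(m₃) + f(m₄) + f(m₅)] = 0.8·(52.8) = 42.24.

42.24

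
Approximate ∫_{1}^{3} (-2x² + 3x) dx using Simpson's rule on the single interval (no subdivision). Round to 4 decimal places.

-5.3333

S = (b−a)/6 · [f(1) + 4f(2) + f(3)] = 0.333333·[1 + 4·(-2) + (-9)] = -5.3333.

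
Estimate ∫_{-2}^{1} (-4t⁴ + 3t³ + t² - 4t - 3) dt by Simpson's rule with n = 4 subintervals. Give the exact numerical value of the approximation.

h = (1 − (-2))/4 = 0.75.
Nodes t₀,…,t₄ = -2, -1.25, -0.5, 0.25, 1.
f(t) = -4t⁴ + 3t³ + t² - 4t - 3: f₀=-79, f₁=-12.0625, f₂=-1.375, f₃=-3.90625, f₄=-7.
(h/3)·[f₀ + 4f₁ + 2f₂ + 4f₃ + f₄] = 0.25·(-152.625) = -38.15625.

-38.15625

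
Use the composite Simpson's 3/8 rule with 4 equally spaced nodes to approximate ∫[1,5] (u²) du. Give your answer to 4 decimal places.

h = (5 − 1)/3 = 1.333333.
Nodes u₀,…,u₃ = 1, 2.333333, 3.666667, 5.
f(u) = u²: f₀=1, f₁=5.444444, f₂=13.444444, f₃=25.
(3h/8)·[f₀ + 3f₁ + 3f₂ + f₃] = 0.5·(82.666667) = 41.3333.

41.3333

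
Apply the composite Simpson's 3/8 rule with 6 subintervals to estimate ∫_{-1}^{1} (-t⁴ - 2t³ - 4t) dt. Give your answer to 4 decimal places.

h = (1 − (-1))/6 = 0.333333.
Nodes t₀,…,t₆ = -1, -0.666667, -0.333333, 0, 0.333333, 0.666667, 1.
f(t) = -t⁴ - 2t³ - 4t: f₀=5, f₁=3.061728, f₂=1.395062, f₃=0, f₄=-1.419753, f₅=-3.456790, f₆=-7.
(3h/8)·[f₀ + 3f₁ + 3f₂ + 2f₃ + 3f₄ + 3f₅ + f₆] = 0.125·(-3.259259) = -0.4074.

-0.4074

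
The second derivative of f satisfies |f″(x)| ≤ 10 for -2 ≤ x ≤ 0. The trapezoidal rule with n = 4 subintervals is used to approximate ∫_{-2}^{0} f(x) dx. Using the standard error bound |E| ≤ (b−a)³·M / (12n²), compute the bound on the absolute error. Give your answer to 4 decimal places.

0.4167

|E| ≤ (2)³·10 / (12·4²) = 80/192 = 0.4167.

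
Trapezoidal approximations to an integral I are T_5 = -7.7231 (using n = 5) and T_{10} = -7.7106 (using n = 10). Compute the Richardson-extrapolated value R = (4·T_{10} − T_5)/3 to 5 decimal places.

R = (4·T_{10} − T_5) / 3 = (4·(-7.7106) − (-7.7231))/3 = (-23.1193)/3 = -7.70643.

-7.70643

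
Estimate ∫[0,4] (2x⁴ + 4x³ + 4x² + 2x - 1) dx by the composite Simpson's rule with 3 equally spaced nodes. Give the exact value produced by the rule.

h = (4 − 0)/2 = 2.
Nodes x₀,…,x₂ = 0, 2, 4.
f(x) = 2x⁴ + 4x³ + 4x² + 2x - 1: f₀=-1, f₁=83, f₂=839.
(h/3)·[f₀ + 4f₁ + f₂] = 0.666667·(1170) = 780.

780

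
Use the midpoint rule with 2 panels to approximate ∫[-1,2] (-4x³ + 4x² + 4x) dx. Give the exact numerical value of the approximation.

4.125

h = (2 − (-1))/2 = 1.5.
Midpoints m₁,…,m₂ = -0.25, 1.25.
f(m₁)=-0.6875, f(m₂)=3.4375.
h·[f(m₁) + f(m₂)] = 1.5·(2.75) = 4.125.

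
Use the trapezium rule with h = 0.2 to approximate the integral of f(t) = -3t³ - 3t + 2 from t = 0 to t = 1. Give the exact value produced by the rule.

h = (1 − 0)/5 = 0.2.
Nodes t₀,…,t₅ = 0, 0.2, 0.4, 0.6, 0.8, 1.
f(t) = -3t³ - 3t + 2: f₀=2, f₁=1.376, f₂=0.608, f₃=-0.448, f₄=-1.936, f₅=-4.
(h/2)·[f₀ + 2f₁ + 2f₂ + 2f₃ + 2f₄ + f₅] = 0.1·(-2.8) = -0.28.

-0.28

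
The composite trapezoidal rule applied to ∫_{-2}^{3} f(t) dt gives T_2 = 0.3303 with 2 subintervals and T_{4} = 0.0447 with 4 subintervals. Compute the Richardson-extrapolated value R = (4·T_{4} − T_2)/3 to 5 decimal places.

R = (4·T_{4} − T_2) / 3 = (4·0.0447 − 0.3303)/3 = (-0.1515)/3 = -0.05050.

-0.05050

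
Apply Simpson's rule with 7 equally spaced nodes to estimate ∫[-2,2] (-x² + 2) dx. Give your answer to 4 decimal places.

2.6667

h = (2 − (-2))/6 = 0.666667.
Nodes x₀,…,x₆ = -2, -1.333333, -0.666667, 0, 0.666667, 1.333333, 2.
f(x) = -x² + 2: f₀=-2, f₁=0.222222, f₂=1.555556, f₃=2, f₄=1.555556, f₅=0.222222, f₆=-2.
(h/3)·[f₀ + 4f₁ + 2f₂ + 4f₃ + 2f₄ + 4f₅ + f₆] = 0.222222·(12) = 2.6667.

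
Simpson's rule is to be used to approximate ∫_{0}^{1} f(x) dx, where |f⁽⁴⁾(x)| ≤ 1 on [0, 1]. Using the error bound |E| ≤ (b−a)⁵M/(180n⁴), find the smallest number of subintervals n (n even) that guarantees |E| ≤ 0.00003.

4

Need 1/(180n⁴) ≤ 0.00003.
n⁴ ≥ 1/(180·0.00003) = 185.185 ⇒ n ≥ 3.6889, so the smallest even n is 4. (n must be even for Simpson's rule.)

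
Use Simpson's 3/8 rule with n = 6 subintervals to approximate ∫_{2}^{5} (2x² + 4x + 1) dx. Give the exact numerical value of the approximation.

h = (5 − 2)/6 = 0.5.
Nodes x₀,…,x₆ = 2, 2.5, 3, 3.5, 4, 4.5, 5.
f(x) = 2x² + 4x + 1: f₀=17, f₁=23.5, f₂=31, f₃=39.5, f₄=49, f₅=59.5, f₆=71.
(3h/8)·[f₀ + 3f₁ + 3f₂ + 2f₃ + 3f₄ + 3f₅ + f₆] = 0.1875·(656) = 123.

123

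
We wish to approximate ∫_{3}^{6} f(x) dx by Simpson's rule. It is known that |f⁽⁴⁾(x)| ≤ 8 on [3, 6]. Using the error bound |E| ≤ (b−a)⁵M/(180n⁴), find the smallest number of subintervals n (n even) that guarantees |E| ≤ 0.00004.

Need 1944/(180n⁴) ≤ 0.00004.
n⁴ ≥ 1944/(180·0.00004) = 270000 ⇒ n ≥ 22.7951, so the smallest even n is 24. (n must be even for Simpson's rule.)

24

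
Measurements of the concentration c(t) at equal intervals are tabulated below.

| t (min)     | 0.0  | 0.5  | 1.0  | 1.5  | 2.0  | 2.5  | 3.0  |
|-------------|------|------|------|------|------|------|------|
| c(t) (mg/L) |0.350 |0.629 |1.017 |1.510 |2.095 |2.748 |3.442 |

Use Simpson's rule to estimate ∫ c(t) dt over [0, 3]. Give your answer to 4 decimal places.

4.9273

h = 0.5, n = 6.
(h/3)·[y₀ + 4y₁ + 2y₂ + 4y₃ + 2y₄ + 4y₅ + y₆] = 0.166667·(29.564) = 4.9273.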